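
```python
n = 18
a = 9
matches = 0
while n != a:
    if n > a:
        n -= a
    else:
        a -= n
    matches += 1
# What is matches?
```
Trace:
  n=18
  n=18, a=9
  n=18, a=9, matches=0
  n=9, a=9, matches=1

Final answer: 1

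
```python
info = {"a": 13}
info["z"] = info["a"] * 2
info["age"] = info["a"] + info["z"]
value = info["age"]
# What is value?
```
Trace:
  info={'a': 13}
  info={'a': 13, 'z': 26}
  info={'a': 13, 'z': 26, 'age': 39}
  info={'a': 13, 'z': 26, 'age': 39}, value=39

Final answer: 39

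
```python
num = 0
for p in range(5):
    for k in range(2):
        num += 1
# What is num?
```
Trace:
  num=0
  num=1, p=0, k=0
  num=2, p=0, k=1
  num=3, p=1, k=0
  num=4, p=1, k=1
  num=5, p=2, k=0
  num=6, p=2, k=1
  num=7, p=3, k=0
  num=8, p=3, k=1
  num=9, p=4, k=0
  num=10, p=4, k=1

Final answer: 10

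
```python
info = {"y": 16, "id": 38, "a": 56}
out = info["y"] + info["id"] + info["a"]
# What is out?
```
Trace:
  info={'y': 16, 'id': 38, 'a': 56}
  info={'y': 16, 'id': 38, 'a': 56}, out=110

Final answer: 110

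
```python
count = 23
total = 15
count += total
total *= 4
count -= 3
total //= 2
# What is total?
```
Trace:
  count=23
  count=23, total=15
  count=38, total=15
  count=38, total=60
  count=35, total=60
  count=35, total=30

Final answer: 30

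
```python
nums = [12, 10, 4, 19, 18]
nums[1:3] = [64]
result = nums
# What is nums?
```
Trace:
  nums=[12, 10, 4, 19, 18]
  nums=[12, 64, 19, 18]
  nums=[12, 64, 19, 18], result=[12, 64, 19, 18]

Final answer: [12, 64, 19, 18]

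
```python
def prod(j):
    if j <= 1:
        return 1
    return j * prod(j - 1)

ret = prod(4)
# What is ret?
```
Call trace:
prod(j=4)
  prod(j=3)
    prod(j=2)
      prod(j=1)
      -> return 1
    -> return 2
  -> return 6
-> return 24

Final answer: 24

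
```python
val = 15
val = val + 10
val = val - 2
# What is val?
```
Trace:
  val=15
  val=25
  val=23

Final answer: 23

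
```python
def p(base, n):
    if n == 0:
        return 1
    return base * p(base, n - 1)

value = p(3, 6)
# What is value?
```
Call trace:
p(base=3, n=6)
  p(base=3, n=5)
    p(base=3, n=4)
      p(base=3, n=3)
        p(base=3, n=2)
          p(base=3, n=1)
            p(base=3, n=0)
            -> return 1
          -> return 3
        -> return 9
      -> return 27
    -> return 81
  -> return 243
-> return 729

Final answer: 729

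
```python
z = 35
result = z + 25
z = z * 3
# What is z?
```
Trace:
  z=35
  z=35, result=60
  z=105, result=60

Final answer: 105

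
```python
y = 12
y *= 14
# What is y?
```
Trace:
  y=12
  y=168

Final answer: 168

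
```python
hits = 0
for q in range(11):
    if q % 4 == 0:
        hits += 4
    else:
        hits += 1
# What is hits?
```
Trace:
  hits=0
  hits=4, q=0
  hits=5, q=1
  hits=6, q=2
  hits=7, q=3
  hits=11, q=4
  hits=12, q=5
  hits=13, q=6
  hits=14, q=7
  hits=18, q=8
  hits=19, q=9
  hits=20, q=10

Final answer: 20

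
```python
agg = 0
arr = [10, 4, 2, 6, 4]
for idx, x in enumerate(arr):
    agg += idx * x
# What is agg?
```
Trace:
  agg=0
  agg=0, idx=0, x=10
  agg=4, idx=1, x=4
  agg=8, idx=2, x=2
  agg=26, idx=3, x=6
  agg=42, idx=4, x=4

Final answer: 42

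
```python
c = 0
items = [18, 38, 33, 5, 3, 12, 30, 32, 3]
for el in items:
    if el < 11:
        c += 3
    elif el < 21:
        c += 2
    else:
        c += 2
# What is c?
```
Trace:
  c=0
  c=2, el=18
  c=4, el=38
  c=6, el=33
  c=9, el=5
  c=12, el=3
  c=14, el=12
  c=16, el=30
  c=18, el=32
  c=21, el=3

Final answer: 21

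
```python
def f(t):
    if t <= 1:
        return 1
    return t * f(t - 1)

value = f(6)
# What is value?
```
Call trace:
f(t=6)
  f(t=5)
    f(t=4)
      f(t=3)
        f(t=2)
          f(t=1)
          -> return 1
        -> return 2
      -> return 6
    -> return 24
  -> return 120
-> return 720

Final answer: 720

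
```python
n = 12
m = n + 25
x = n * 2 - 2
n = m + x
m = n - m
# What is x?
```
Trace:
  n=12
  n=12, m=37
  n=12, m=37, x=22
  n=59, m=37, x=22
  n=59, m=22, x=22

Final answer: 22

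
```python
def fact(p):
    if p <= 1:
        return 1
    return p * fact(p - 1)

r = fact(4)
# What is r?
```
Call trace:
fact(p=4)
  fact(p=3)
    fact(p=2)
      fact(p=1)
      -> return 1
    -> return 2
  -> return 6
-> return 24

Final answer: 24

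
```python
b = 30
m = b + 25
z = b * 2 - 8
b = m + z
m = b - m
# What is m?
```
Trace:
  b=30
  b=30, m=55
  b=30, m=55, z=52
  b=107, m=55, z=52
  b=107, m=52, z=52

Final answer: 52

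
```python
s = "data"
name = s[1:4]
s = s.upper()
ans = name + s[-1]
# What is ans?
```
Trace:
  s='data'
  s='data', name='ata'
  s='DATA', name='ata'
  s='DATA', name='ata', ans='ataA'

Final answer: 'ataA'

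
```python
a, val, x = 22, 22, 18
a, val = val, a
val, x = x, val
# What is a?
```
Trace:
  a=22, val=22, x=18
  a=22, val=22, x=18
  a=22, val=18, x=22

Final answer: 22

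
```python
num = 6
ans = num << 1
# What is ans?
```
Trace:
  num=6
  num=6, ans=12

Final answer: 12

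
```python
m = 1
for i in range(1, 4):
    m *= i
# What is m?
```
Trace:
  m=1
  m=1, i=1
  m=2, i=2
  m=6, i=3

Final answer: 6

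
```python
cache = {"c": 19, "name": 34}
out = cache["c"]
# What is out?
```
Trace:
  cache={'c': 19, 'name': 34}
  cache={'c': 19, 'name': 34}, out=19

Final answer: 19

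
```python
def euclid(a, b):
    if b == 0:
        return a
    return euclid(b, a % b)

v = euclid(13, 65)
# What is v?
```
Call trace:
euclid(a=13, b=65)
  euclid(a=65, b=13)
    euclid(a=13, b=0)
    -> return 13
  -> return 13
-> return 13

Final answer: 13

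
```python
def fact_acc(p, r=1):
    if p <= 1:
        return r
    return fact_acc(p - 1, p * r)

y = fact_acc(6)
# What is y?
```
Call trace:
fact_acc(p=6, r=1)
  fact_acc(p=5, r=6)
    fact_acc(p=4, r=30)
      fact_acc(p=3, r=120)
        fact_acc(p=2, r=360)
          fact_acc(p=1, r=720)
          -> return 720
        -> return 720
      -> return 720
    -> return 720
  -> return 720
-> return 720

Final answer: 720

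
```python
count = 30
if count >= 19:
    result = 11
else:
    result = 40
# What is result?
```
Trace:
  count=30
  count=30, result=11

Final answer: 11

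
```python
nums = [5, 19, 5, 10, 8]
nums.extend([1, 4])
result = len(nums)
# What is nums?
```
Trace:
  nums=[5, 19, 5, 10, 8]
  nums=[5, 19, 5, 10, 8, 1, 4]
  nums=[5, 19, 5, 10, 8, 1, 4], result=7

Final answer: [5, 19, 5, 10, 8, 1, 4]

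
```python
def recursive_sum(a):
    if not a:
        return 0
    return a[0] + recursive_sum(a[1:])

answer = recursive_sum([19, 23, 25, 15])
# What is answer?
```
Call trace:
recursive_sum(a=[19, 23, 25, 15])
  recursive_sum(a=[23, 25, 15])
    recursive_sum(a=[25, 15])
      recursive_sum(a=[15])
        recursive_sum(a=[])
        -> return 0
      -> return 15
    -> return 40
  -> return 63
-> return 82

Final answer: 82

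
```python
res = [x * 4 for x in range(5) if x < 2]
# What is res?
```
Trace:
  x=0
  x=1
  x=2
  x=3
  x=4
  res=[0, 4]

Final answer: [0, 4]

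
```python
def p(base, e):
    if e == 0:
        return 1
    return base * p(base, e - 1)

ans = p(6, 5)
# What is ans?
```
Call trace:
p(base=6, e=5)
  p(base=6, e=4)
    p(base=6, e=3)
      p(base=6, e=2)
        p(base=6, e=1)
          p(base=6, e=0)
          -> return 1
        -> return 6
      -> return 36
    -> return 216
  -> return 1296
-> return 7776

Final answer: 7776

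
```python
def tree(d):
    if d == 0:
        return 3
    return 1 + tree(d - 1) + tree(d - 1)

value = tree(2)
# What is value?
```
Call trace (a repeated sub-call is expanded the first time; later identical calls just restate its return value):
tree(d=2)
  tree(d=1)
    tree(d=0)
    -> return 3
    tree(d=0)
    -> return 3
  -> return 7
  tree(d=1) -> return 7  (same call as traced above)
-> return 15

Final answer: 15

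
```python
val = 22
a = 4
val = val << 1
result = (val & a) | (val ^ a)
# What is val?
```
Trace:
  val=22
  val=22, a=4
  val=44, a=4
  val=44, a=4, result=44

Final answer: 44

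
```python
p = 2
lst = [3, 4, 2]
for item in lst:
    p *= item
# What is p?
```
Trace:
  p=2
  p=6, item=3
  p=24, item=4
  p=48, item=2

Final answer: 48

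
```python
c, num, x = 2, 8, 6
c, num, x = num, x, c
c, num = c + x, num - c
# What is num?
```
Trace:
  c=2, num=8, x=6
  c=8, num=6, x=2
  c=10, num=-2, x=2

Final answer: -2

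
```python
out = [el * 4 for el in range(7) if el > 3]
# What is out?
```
Trace:
  el=0
  el=1
  el=2
  el=3
  el=4
  el=5
  el=6
  out=[16, 20, 24]

Final answer: [16, 20, 24]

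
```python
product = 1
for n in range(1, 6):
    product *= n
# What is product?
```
Trace:
  product=1
  product=1, n=1
  product=2, n=2
  product=6, n=3
  product=24, n=4
  product=120, n=5

Final answer: 120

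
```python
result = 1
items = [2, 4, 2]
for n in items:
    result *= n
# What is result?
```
Trace:
  result=1
  result=2, n=2
  result=8, n=4
  result=16, n=2

Final answer: 16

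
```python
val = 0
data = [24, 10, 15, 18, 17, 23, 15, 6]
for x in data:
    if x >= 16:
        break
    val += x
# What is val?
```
Trace:
  val=0
  val=0, x=24

Final answer: 0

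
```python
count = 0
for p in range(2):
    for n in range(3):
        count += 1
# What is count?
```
Trace:
  count=0
  count=1, p=0, n=0
  count=2, p=0, n=1
  count=3, p=0, n=2
  count=4, p=1, n=0
  count=5, p=1, n=1
  count=6, p=1, n=2

Final answer: 6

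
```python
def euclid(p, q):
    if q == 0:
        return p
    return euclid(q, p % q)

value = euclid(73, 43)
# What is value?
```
Call trace:
euclid(p=73, q=43)
  euclid(p=43, q=30)
    euclid(p=30, q=13)
      euclid(p=13, q=4)
        euclid(p=4, q=1)
          euclid(p=1, q=0)
          -> return 1
        -> return 1
      -> return 1
    -> return 1
  -> return 1
-> return 1

Final answer: 1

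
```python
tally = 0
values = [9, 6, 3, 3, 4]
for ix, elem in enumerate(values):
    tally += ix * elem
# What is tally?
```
Trace:
  tally=0
  tally=0, ix=0, elem=9
  tally=6, ix=1, elem=6
  tally=12, ix=2, elem=3
  tally=21, ix=3, elem=3
  tally=37, ix=4, elem=4

Final answer: 37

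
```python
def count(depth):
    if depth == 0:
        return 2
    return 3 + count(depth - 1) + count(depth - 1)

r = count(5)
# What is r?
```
Call trace (a repeated sub-call is expanded the first time; later identical calls just restate its return value):
count(depth=5)
  count(depth=4)
    count(depth=3)
      count(depth=2)
        count(depth=1)
          count(depth=0)
          -> return 2
          count(depth=0)
          -> return 2
        -> return 7
        count(depth=1) -> return 7  (same call as traced above)
      -> return 17
      count(depth=2) -> return 17  (same call as traced above)
    -> return 37
    count(depth=3) -> return 37  (same call as traced above)
  -> return 77
  count(depth=4) -> return 77  (same call as traced above)
-> return 157

Final answer: 157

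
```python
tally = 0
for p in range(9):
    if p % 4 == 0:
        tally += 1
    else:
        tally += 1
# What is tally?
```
Trace:
  tally=0
  tally=1, p=0
  tally=2, p=1
  tally=3, p=2
  tally=4, p=3
  tally=5, p=4
  tally=6, p=5
  tally=7, p=6
  tally=8, p=7
  tally=9, p=8

Final answer: 9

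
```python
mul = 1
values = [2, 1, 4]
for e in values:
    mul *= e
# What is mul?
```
Trace:
  mul=1
  mul=2, e=2
  mul=2, e=1
  mul=8, e=4

Final answer: 8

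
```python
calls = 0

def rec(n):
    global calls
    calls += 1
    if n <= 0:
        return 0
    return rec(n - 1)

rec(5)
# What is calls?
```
Call trace:
rec(n=5)
  rec(n=4)
    rec(n=3)
      rec(n=2)
        rec(n=1)
          rec(n=0)
          -> return 0
        -> return 0
      -> return 0
    -> return 0
  -> return 0
-> return 0

calls is incremented once per call. rec is entered once for each n = 5, 4, 3, 2, 1, 0 (the n <= 0 call returns without recursing), i.e. 5 + 1 calls.
calls = 6

Final answer: 6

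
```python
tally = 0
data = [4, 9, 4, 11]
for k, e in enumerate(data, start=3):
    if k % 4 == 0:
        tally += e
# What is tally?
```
Trace:
  tally=0
  tally=0, k=3, e=4
  tally=9, k=4, e=9
  tally=9, k=5, e=4
  tally=9, k=6, e=11

Final answer: 9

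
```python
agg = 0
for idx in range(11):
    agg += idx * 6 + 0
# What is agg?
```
Trace:
  agg=0
  agg=0, idx=0
  agg=6, idx=1
  agg=18, idx=2
  agg=36, idx=3
  agg=60, idx=4
  agg=90, idx=5
  agg=126, idx=6
  agg=168, idx=7
  agg=216, idx=8
  agg=270, idx=9
  agg=330, idx=10

Final answer: 330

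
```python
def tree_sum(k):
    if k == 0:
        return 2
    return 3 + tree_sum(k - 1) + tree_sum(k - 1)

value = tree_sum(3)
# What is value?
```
Call trace (a repeated sub-call is expanded the first time; later identical calls just restate its return value):
tree_sum(k=3)
  tree_sum(k=2)
    tree_sum(k=1)
      tree_sum(k=0)
      -> return 2
      tree_sum(k=0)
      -> return 2
    -> return 7
    tree_sum(k=1) -> return 7  (same call as traced above)
  -> return 17
  tree_sum(k=2) -> return 17  (same call as traced above)
-> return 37

Final answer: 37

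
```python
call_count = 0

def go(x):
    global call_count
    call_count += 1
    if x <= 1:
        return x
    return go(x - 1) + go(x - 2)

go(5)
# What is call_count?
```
Call trace (a repeated sub-call is expanded the first time; later identical calls just restate its return value):
go(x=5)
  go(x=4)
    go(x=3)
      go(x=2)
        go(x=1)
        -> return 1
        go(x=0)
        -> return 0
      -> return 1
      go(x=1)
      -> return 1
    -> return 2
    go(x=2) -> return 1  (same call as traced above)
  -> return 3
  go(x=3) -> return 2  (same call as traced above)
-> return 5

call_count is incremented once per call, so count the calls in each subtree. Let C(x) = number of calls made by go(x).
C(0) = C(1) = 1 (base case, no recursion); C(x) = 1 + C(x - 1) + C(x - 2) otherwise.
C(2) = 1 + C(1) + C(0) = 1 + 1 + 1 = 3
C(3) = 1 + C(2) + C(1) = 1 + 3 + 1 = 5
C(4) = 1 + C(3) + C(2) = 1 + 5 + 3 = 9
C(5) = 1 + C(4) + C(3) = 1 + 9 + 5 = 15
call_count = C(5) = 15

Final answer: 15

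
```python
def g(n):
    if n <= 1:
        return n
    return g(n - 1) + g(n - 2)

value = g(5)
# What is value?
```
Call trace (a repeated sub-call is expanded the first time; later identical calls just restate its return value):
g(n=5)
  g(n=4)
    g(n=3)
      g(n=2)
        g(n=1)
        -> return 1
        g(n=0)
        -> return 0
      -> return 1
      g(n=1)
      -> return 1
    -> return 2
    g(n=2) -> return 1  (same call as traced above)
  -> return 3
  g(n=3) -> return 2  (same call as traced above)
-> return 5

Final answer: 5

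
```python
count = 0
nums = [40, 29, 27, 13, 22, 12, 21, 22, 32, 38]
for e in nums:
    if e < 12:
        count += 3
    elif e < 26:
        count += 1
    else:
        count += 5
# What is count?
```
Trace:
  count=0
  count=5, e=40
  count=10, e=29
  count=15, e=27
  count=16, e=13
  count=17, e=22
  count=18, e=12
  count=19, e=21
  count=20, e=22
  count=25, e=32
  count=30, e=38

Final answer: 30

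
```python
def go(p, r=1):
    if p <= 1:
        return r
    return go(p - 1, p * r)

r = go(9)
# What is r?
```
Call trace:
go(p=9, r=1)
  go(p=8, r=9)
    go(p=7, r=72)
      go(p=6, r=504)
        go(p=5, r=3024)
          go(p=4, r=15120)
            go(p=3, r=60480)
              go(p=2, r=181440)
                go(p=1, r=362880)
                -> return 362880
              -> return 362880
            -> return 362880
          -> return 362880
        -> return 362880
      -> return 362880
    -> return 362880
  -> return 362880
-> return 362880

Final answer: 362880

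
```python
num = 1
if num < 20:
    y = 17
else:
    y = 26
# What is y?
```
Trace:
  num=1
  num=1, y=17

Final answer: 17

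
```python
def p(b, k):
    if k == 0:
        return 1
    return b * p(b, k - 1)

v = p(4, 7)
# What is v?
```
Call trace:
p(b=4, k=7)
  p(b=4, k=6)
    p(b=4, k=5)
      p(b=4, k=4)
        p(b=4, k=3)
          p(b=4, k=2)
            p(b=4, k=1)
              p(b=4, k=0)
              -> return 1
            -> return 4
          -> return 16
        -> return 64
      -> return 256
    -> return 1024
  -> return 4096
-> return 16384

Final answer: 16384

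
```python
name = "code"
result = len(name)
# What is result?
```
Trace:
  name='code'
  name='code', result=4

Final answer: 4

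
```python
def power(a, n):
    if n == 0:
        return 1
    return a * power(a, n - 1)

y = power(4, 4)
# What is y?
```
Call trace:
power(a=4, n=4)
  power(a=4, n=3)
    power(a=4, n=2)
      power(a=4, n=1)
        power(a=4, n=0)
        -> return 1
      -> return 4
    -> return 16
  -> return 64
-> return 256

Final answer: 256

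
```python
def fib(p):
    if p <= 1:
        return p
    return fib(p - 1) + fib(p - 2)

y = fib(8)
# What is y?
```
Call trace (a repeated sub-call is expanded the first time; later identical calls just restate its return value):
fib(p=8)
  fib(p=7)
    fib(p=6)
      fib(p=5)
        fib(p=4)
          fib(p=3)
            fib(p=2)
              fib(p=1)
              -> return 1
              fib(p=0)
              -> return 0
            -> return 1
            fib(p=1)
            -> return 1
          -> return 2
          fib(p=2) -> return 1  (same call as traced above)
        -> return 3
        fib(p=3) -> return 2  (same call as traced above)
      -> return 5
      fib(p=4) -> return 3  (same call as traced above)
    -> return 8
    fib(p=5) -> return 5  (same call as traced above)
  -> return 13
  fib(p=6) -> return 8  (same call as traced above)
-> return 21

Final answer: 21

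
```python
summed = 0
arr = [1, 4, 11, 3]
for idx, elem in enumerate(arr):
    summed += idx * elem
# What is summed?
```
Trace:
  summed=0
  summed=0, idx=0, elem=1
  summed=4, idx=1, elem=4
  summed=26, idx=2, elem=11
  summed=35, idx=3, elem=3

Final answer: 35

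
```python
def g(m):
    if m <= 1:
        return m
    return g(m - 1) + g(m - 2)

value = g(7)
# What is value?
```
Call trace (a repeated sub-call is expanded the first time; later identical calls just restate its return value):
g(m=7)
  g(m=6)
    g(m=5)
      g(m=4)
        g(m=3)
          g(m=2)
            g(m=1)
            -> return 1
            g(m=0)
            -> return 0
          -> return 1
          g(m=1)
          -> return 1
        -> return 2
        g(m=2) -> return 1  (same call as traced above)
      -> return 3
      g(m=3) -> return 2  (same call as traced above)
    -> return 5
    g(m=4) -> return 3  (same call as traced above)
  -> return 8
  g(m=5) -> return 5  (same call as traced above)
-> return 13

Final answer: 13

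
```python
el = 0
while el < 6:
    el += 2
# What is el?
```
Trace:
  el=0
  el=2
  el=4
  el=6

Final answer: 6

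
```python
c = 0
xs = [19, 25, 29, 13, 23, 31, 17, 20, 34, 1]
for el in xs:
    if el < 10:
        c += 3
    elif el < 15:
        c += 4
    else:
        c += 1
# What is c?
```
Trace:
  c=0
  c=1, el=19
  c=2, el=25
  c=3, el=29
  c=7, el=13
  c=8, el=23
  c=9, el=31
  c=10, el=17
  c=11, el=20
  c=12, el=34
  c=15, el=1

Final answer: 15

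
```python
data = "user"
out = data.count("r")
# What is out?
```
Trace:
  data='user'
  data='user', out=1

Final answer: 1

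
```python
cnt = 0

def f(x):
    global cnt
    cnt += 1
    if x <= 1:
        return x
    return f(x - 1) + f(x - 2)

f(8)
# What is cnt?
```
Call trace (a repeated sub-call is expanded the first time; later identical calls just restate its return value):
f(x=8)
  f(x=7)
    f(x=6)
      f(x=5)
        f(x=4)
          f(x=3)
            f(x=2)
              f(x=1)
              -> return 1
              f(x=0)
              -> return 0
            -> return 1
            f(x=1)
            -> return 1
          -> return 2
          f(x=2) -> return 1  (same call as traced above)
        -> return 3
        f(x=3) -> return 2  (same call as traced above)
      -> return 5
      f(x=4) -> return 3  (same call as traced above)
    -> return 8
    f(x=5) -> return 5  (same call as traced above)
  -> return 13
  f(x=6) -> return 8  (same call as traced above)
-> return 21

cnt is incremented once per call, so count the calls in each subtree. Let C(x) = number of calls made by f(x).
C(0) = C(1) = 1 (base case, no recursion); C(x) = 1 + C(x - 1) + C(x - 2) otherwise.
C(2) = 1 + C(1) + C(0) = 1 + 1 + 1 = 3
C(3) = 1 + C(2) + C(1) = 1 + 3 + 1 = 5
C(4) = 1 + C(3) + C(2) = 1 + 5 + 3 = 9
C(5) = 1 + C(4) + C(3) = 1 + 9 + 5 = 15
C(6) = 1 + C(5) + C(4) = 1 + 15 + 9 = 25
C(7) = 1 + C(6) + C(5) = 1 + 25 + 15 = 41
C(8) = 1 + C(7) + C(6) = 1 + 41 + 25 = 67
cnt = C(8) = 67

Final answer: 67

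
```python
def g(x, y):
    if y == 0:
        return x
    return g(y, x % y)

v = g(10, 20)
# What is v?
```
Call trace:
g(x=10, y=20)
  g(x=20, y=10)
    g(x=10, y=0)
    -> return 10
  -> return 10
-> return 10

Final answer: 10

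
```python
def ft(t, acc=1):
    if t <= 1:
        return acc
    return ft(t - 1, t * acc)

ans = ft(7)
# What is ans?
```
Call trace:
ft(t=7, acc=1)
  ft(t=6, acc=7)
    ft(t=5, acc=42)
      ft(t=4, acc=210)
        ft(t=3, acc=840)
          ft(t=2, acc=2520)
            ft(t=1, acc=5040)
            -> return 5040
          -> return 5040
        -> return 5040
      -> return 5040
    -> return 5040
  -> return 5040
-> return 5040

Final answer: 5040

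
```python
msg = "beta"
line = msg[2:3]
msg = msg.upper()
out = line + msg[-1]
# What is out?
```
Trace:
  msg='beta'
  msg='beta', line='t'
  msg='BETA', line='t'
  msg='BETA', line='t', out='tA'

Final answer: 'tA'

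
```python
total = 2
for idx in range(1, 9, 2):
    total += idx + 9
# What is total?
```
Trace:
  total=2
  total=12, idx=1
  total=24, idx=3
  total=38, idx=5
  total=54, idx=7

Final answer: 54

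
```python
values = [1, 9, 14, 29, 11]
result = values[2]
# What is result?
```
Trace:
  values=[1, 9, 14, 29, 11]
  values=[1, 9, 14, 29, 11], result=14

Final answer: 14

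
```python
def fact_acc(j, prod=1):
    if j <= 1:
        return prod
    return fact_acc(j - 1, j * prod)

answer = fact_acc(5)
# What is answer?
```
Call trace:
fact_acc(j=5, prod=1)
  fact_acc(j=4, prod=5)
    fact_acc(j=3, prod=20)
      fact_acc(j=2, prod=60)
        fact_acc(j=1, prod=120)
        -> return 120
      -> return 120
    -> return 120
  -> return 120
-> return 120

Final answer: 120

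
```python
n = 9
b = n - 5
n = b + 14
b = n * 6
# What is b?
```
Trace:
  n=9
  n=9, b=4
  n=18, b=4
  n=18, b=108

Final answer: 108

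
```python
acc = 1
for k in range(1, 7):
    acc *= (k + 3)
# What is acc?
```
Trace:
  acc=1
  acc=4, k=1
  acc=20, k=2
  acc=120, k=3
  acc=840, k=4
  acc=6720, k=5
  acc=60480, k=6

Final answer: 60480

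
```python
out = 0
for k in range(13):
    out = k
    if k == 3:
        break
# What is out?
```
Trace:
  out=0
  out=0, k=0
  out=1, k=1
  out=2, k=2
  out=3, k=3

Final answer: 3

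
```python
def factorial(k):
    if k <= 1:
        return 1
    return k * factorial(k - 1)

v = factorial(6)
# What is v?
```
Call trace:
factorial(k=6)
  factorial(k=5)
    factorial(k=4)
      factorial(k=3)
        factorial(k=2)
          factorial(k=1)
          -> return 1
        -> return 2
      -> return 6
    -> return 24
  -> return 120
-> return 720

Final answer: 720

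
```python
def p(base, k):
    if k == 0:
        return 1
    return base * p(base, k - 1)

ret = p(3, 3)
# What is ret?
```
Call trace:
p(base=3, k=3)
  p(base=3, k=2)
    p(base=3, k=1)
      p(base=3, k=0)
      -> return 1
    -> return 3
  -> return 9
-> return 27

Final answer: 27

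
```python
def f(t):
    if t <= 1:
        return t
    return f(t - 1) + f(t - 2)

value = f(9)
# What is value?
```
Call trace (a repeated sub-call is expanded the first time; later identical calls just restate its return value):
f(t=9)
  f(t=8)
    f(t=7)
      f(t=6)
        f(t=5)
          f(t=4)
            f(t=3)
              f(t=2)
                f(t=1)
                -> return 1
                f(t=0)
                -> return 0
              -> return 1
              f(t=1)
              -> return 1
            -> return 2
            f(t=2) -> return 1  (same call as traced above)
          -> return 3
          f(t=3) -> return 2  (same call as traced above)
        -> return 5
        f(t=4) -> return 3  (same call as traced above)
      -> return 8
      f(t=5) -> return 5  (same call as traced above)
    -> return 13
    f(t=6) -> return 8  (same call as traced above)
  -> return 21
  f(t=7) -> return 13  (same call as traced above)
-> return 34

Final answer: 34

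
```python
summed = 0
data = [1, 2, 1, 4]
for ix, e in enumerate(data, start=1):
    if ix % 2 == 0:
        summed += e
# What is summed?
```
Trace:
  summed=0
  summed=0, ix=1, e=1
  summed=2, ix=2, e=2
  summed=2, ix=3, e=1
  summed=6, ix=4, e=4

Final answer: 6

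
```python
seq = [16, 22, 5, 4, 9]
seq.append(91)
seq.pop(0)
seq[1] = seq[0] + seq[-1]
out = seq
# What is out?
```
Trace:
  seq=[16, 22, 5, 4, 9]
  seq=[16, 22, 5, 4, 9, 91]
  seq=[22, 5, 4, 9, 91]
  seq=[22, 113, 4, 9, 91]
  seq=[22, 113, 4, 9, 91], out=[22, 113, 4, 9, 91]

Final answer: [22, 113, 4, 9, 91]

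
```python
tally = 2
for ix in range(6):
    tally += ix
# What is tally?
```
Trace:
  tally=2
  tally=2, ix=0
  tally=3, ix=1
  tally=5, ix=2
  tally=8, ix=3
  tally=12, ix=4
  tally=17, ix=5

Final answer: 17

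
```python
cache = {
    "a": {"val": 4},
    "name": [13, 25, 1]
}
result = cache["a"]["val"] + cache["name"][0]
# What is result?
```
Trace:
  cache={'a': {'val': 4}, 'name': [13, 25, 1]}
  cache={'a': {'val': 4}, 'name': [13, 25, 1]}, result=17

Final answer: 17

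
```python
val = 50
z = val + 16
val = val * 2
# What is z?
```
Trace:
  val=50
  val=50, z=66
  val=100, z=66

Final answer: 66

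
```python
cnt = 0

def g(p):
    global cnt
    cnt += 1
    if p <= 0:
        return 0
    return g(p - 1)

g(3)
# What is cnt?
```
Call trace:
g(p=3)
  g(p=2)
    g(p=1)
      g(p=0)
      -> return 0
    -> return 0
  -> return 0
-> return 0

cnt is incremented once per call. g is entered once for each p = 3, 2, 1, 0 (the p <= 0 call returns without recursing), i.e. 3 + 1 calls.
cnt = 4

Final answer: 4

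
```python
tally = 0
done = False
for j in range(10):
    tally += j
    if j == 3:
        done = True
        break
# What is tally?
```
Trace:
  tally=0
  tally=0, done=False
  tally=0, done=False, j=0
  tally=1, done=False, j=1
  tally=3, done=False, j=2
  tally=6, done=True, j=3

Final answer: 6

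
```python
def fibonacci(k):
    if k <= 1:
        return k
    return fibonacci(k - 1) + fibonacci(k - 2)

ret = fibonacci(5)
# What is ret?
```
Call trace (a repeated sub-call is expanded the first time; later identical calls just restate its return value):
fibonacci(k=5)
  fibonacci(k=4)
    fibonacci(k=3)
      fibonacci(k=2)
        fibonacci(k=1)
        -> return 1
        fibonacci(k=0)
        -> return 0
      -> return 1
      fibonacci(k=1)
      -> return 1
    -> return 2
    fibonacci(k=2) -> return 1  (same call as traced above)
  -> return 3
  fibonacci(k=3) -> return 2  (same call as traced above)
-> return 5

Final answer: 5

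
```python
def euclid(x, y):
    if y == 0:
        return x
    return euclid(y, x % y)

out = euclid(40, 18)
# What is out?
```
Call trace:
euclid(x=40, y=18)
  euclid(x=18, y=4)
    euclid(x=4, y=2)
      euclid(x=2, y=0)
      -> return 2
    -> return 2
  -> return 2
-> return 2

Final answer: 2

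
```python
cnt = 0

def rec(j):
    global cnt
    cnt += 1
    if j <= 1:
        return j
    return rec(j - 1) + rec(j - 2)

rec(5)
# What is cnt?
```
Call trace (a repeated sub-call is expanded the first time; later identical calls just restate its return value):
rec(j=5)
  rec(j=4)
    rec(j=3)
      rec(j=2)
        rec(j=1)
        -> return 1
        rec(j=0)
        -> return 0
      -> return 1
      rec(j=1)
      -> return 1
    -> return 2
    rec(j=2) -> return 1  (same call as traced above)
  -> return 3
  rec(j=3) -> return 2  (same call as traced above)
-> return 5

cnt is incremented once per call, so count the calls in each subtree. Let C(j) = number of calls made by rec(j).
C(0) = C(1) = 1 (base case, no recursion); C(j) = 1 + C(j - 1) + C(j - 2) otherwise.
C(2) = 1 + C(1) + C(0) = 1 + 1 + 1 = 3
C(3) = 1 + C(2) + C(1) = 1 + 3 + 1 = 5
C(4) = 1 + C(3) + C(2) = 1 + 5 + 3 = 9
C(5) = 1 + C(4) + C(3) = 1 + 9 + 5 = 15
cnt = C(5) = 15

Final answer: 15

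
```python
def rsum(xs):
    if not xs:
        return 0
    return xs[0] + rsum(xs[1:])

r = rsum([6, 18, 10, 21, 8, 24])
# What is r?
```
Call trace:
rsum(xs=[6, 18, 10, 21, 8, 24])
  rsum(xs=[18, 10, 21, 8, 24])
    rsum(xs=[10, 21, 8, 24])
      rsum(xs=[21, 8, 24])
        rsum(xs=[8, 24])
          rsum(xs=[24])
            rsum(xs=[])
            -> return 0
          -> return 24
        -> return 32
      -> return 53
    -> return 63
  -> return 81
-> return 87

Final answer: 87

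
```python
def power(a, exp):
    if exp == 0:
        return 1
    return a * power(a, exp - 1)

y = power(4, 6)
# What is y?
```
Call trace:
power(a=4, exp=6)
  power(a=4, exp=5)
    power(a=4, exp=4)
      power(a=4, exp=3)
        power(a=4, exp=2)
          power(a=4, exp=1)
            power(a=4, exp=0)
            -> return 1
          -> return 4
        -> return 16
      -> return 64
    -> return 256
  -> return 1024
-> return 4096

Final answer: 4096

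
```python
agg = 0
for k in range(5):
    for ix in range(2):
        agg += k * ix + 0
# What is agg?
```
Trace:
  agg=0
  agg=0, k=0, ix=0
  agg=0, k=0, ix=1
  agg=0, k=1, ix=0
  agg=1, k=1, ix=1
  agg=1, k=2, ix=0
  agg=3, k=2, ix=1
  agg=3, k=3, ix=0
  agg=6, k=3, ix=1
  agg=6, k=4, ix=0
  agg=10, k=4, ix=1

Final answer: 10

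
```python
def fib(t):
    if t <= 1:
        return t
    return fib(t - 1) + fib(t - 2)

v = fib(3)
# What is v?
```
Call trace:
fib(t=3)
  fib(t=2)
    fib(t=1)
    -> return 1
    fib(t=0)
    -> return 0
  -> return 1
  fib(t=1)
  -> return 1
-> return 2

Final answer: 2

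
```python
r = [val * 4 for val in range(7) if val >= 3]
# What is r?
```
Trace:
  val=0
  val=1
  val=2
  val=3
  val=4
  val=5
  val=6
  r=[12, 16, 20, 24]

Final answer: [12, 16, 20, 24]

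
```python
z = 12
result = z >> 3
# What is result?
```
Trace:
  z=12
  z=12, result=1

Final answer: 1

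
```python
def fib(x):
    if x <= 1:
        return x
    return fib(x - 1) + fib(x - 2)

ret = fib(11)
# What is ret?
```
Call trace (a repeated sub-call is expanded the first time; later identical calls just restate its return value):
fib(x=11)
  fib(x=10)
    fib(x=9)
      fib(x=8)
        fib(x=7)
          fib(x=6)
            fib(x=5)
              fib(x=4)
                fib(x=3)
                  fib(x=2)
                    fib(x=1)
                    -> return 1
                    fib(x=0)
                    -> return 0
                  -> return 1
                  fib(x=1)
                  -> return 1
                -> return 2
                fib(x=2) -> return 1  (same call as traced above)
              -> return 3
              fib(x=3) -> return 2  (same call as traced above)
            -> return 5
            fib(x=4) -> return 3  (same call as traced above)
          -> return 8
          fib(x=5) -> return 5  (same call as traced above)
        -> return 13
        fib(x=6) -> return 8  (same call as traced above)
      -> return 21
      fib(x=7) -> return 13  (same call as traced above)
    -> return 34
    fib(x=8) -> return 21  (same call as traced above)
  -> return 55
  fib(x=9) -> return 34  (same call as traced above)
-> return 89

Final answer: 89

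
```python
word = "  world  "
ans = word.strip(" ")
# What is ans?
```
Trace:
  word='  world  '
  word='  world  ', ans='world'

Final answer: 'world'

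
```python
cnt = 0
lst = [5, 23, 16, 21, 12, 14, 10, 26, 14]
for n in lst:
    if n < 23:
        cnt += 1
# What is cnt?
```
Trace:
  cnt=0
  cnt=1, n=5
  cnt=1, n=23
  cnt=2, n=16
  cnt=3, n=21
  cnt=4, n=12
  cnt=5, n=14
  cnt=6, n=10
  cnt=6, n=26
  cnt=7, n=14

Final answer: 7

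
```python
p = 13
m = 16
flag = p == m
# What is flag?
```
Trace:
  p=13
  p=13, m=16
  p=13, m=16, flag=False

Final answer: False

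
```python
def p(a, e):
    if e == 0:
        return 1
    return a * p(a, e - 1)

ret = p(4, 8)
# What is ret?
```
Call trace:
p(a=4, e=8)
  p(a=4, e=7)
    p(a=4, e=6)
      p(a=4, e=5)
        p(a=4, e=4)
          p(a=4, e=3)
            p(a=4, e=2)
              p(a=4, e=1)
                p(a=4, e=0)
                -> return 1
              -> return 4
            -> return 16
          -> return 64
        -> return 256
      -> return 1024
    -> return 4096
  -> return 16384
-> return 65536

Final answer: 65536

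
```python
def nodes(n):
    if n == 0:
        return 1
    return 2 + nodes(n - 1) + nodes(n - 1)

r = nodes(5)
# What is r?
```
Call trace (a repeated sub-call is expanded the first time; later identical calls just restate its return value):
nodes(n=5)
  nodes(n=4)
    nodes(n=3)
      nodes(n=2)
        nodes(n=1)
          nodes(n=0)
          -> return 1
          nodes(n=0)
          -> return 1
        -> return 4
        nodes(n=1) -> return 4  (same call as traced above)
      -> return 10
      nodes(n=2) -> return 10  (same call as traced above)
    -> return 22
    nodes(n=3) -> return 22  (same call as traced above)
  -> return 46
  nodes(n=4) -> return 46  (same call as traced above)
-> return 94

Final answer: 94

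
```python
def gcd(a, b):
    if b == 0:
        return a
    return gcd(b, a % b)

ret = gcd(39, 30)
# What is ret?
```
Call trace:
gcd(a=39, b=30)
  gcd(a=30, b=9)
    gcd(a=9, b=3)
      gcd(a=3, b=0)
      -> return 3
    -> return 3
  -> return 3
-> return 3

Final answer: 3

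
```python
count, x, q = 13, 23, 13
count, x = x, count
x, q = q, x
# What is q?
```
Trace:
  count=13, x=23, q=13
  count=23, x=13, q=13
  count=23, x=13, q=13

Final answer: 13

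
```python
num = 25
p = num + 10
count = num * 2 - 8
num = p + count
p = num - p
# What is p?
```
Trace:
  num=25
  num=25, p=35
  num=25, p=35, count=42
  num=77, p=35, count=42
  num=77, p=42, count=42

Final answer: 42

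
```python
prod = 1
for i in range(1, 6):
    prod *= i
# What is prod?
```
Trace:
  prod=1
  prod=1, i=1
  prod=2, i=2
  prod=6, i=3
  prod=24, i=4
  prod=120, i=5

Final answer: 120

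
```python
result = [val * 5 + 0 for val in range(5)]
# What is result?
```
Trace:
  val=0
  val=1
  val=2
  val=3
  val=4
  result=[0, 5, 10, 15, 20]

Final answer: [0, 5, 10, 15, 20]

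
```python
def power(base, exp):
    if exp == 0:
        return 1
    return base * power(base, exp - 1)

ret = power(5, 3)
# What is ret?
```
Call trace:
power(base=5, exp=3)
  power(base=5, exp=2)
    power(base=5, exp=1)
      power(base=5, exp=0)
      -> return 1
    -> return 5
  -> return 25
-> return 125

Final answer: 125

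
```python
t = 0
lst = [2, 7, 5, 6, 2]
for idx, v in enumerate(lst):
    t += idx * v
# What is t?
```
Trace:
  t=0
  t=0, idx=0, v=2
  t=7, idx=1, v=7
  t=17, idx=2, v=5
  t=35, idx=3, v=6
  t=43, idx=4, v=2

Final answer: 43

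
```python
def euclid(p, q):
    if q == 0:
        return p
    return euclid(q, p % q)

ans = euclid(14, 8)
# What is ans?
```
Call trace:
euclid(p=14, q=8)
  euclid(p=8, q=6)
    euclid(p=6, q=2)
      euclid(p=2, q=0)
      -> return 2
    -> return 2
  -> return 2
-> return 2

Final answer: 2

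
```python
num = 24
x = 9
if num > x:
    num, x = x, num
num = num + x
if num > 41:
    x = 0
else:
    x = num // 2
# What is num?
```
Trace:
  num=24
  num=24, x=9
  num=9, x=24
  num=33, x=24
  num=33, x=16

Final answer: 33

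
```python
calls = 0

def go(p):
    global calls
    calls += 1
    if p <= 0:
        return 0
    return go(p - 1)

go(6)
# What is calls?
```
Call trace:
go(p=6)
  go(p=5)
    go(p=4)
      go(p=3)
        go(p=2)
          go(p=1)
            go(p=0)
            -> return 0
          -> return 0
        -> return 0
      -> return 0
    -> return 0
  -> return 0
-> return 0

calls is incremented once per call. go is entered once for each p = 6, 5, 4, 3, 2, 1, 0 (the p <= 0 call returns without recursing), i.e. 6 + 1 calls.
calls = 7

Final answer: 7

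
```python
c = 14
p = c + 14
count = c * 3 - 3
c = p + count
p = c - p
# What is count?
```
Trace:
  c=14
  c=14, p=28
  c=14, p=28, count=39
  c=67, p=28, count=39
  c=67, p=39, count=39

Final answer: 39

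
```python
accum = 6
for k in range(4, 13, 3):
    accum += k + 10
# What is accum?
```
Trace:
  accum=6
  accum=20, k=4
  accum=37, k=7
  accum=57, k=10

Final answer: 57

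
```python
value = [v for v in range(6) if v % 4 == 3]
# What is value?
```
Trace:
  v=0
  v=1
  v=2
  v=3
  v=4
  v=5
  value=[3]

Final answer: [3]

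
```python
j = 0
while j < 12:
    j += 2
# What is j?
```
Trace:
  j=0
  j=2
  j=4
  j=6
  j=8
  j=10
  j=12

Final answer: 12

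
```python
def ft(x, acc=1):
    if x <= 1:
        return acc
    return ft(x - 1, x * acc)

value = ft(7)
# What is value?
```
Call trace:
ft(x=7, acc=1)
  ft(x=6, acc=7)
    ft(x=5, acc=42)
      ft(x=4, acc=210)
        ft(x=3, acc=840)
          ft(x=2, acc=2520)
            ft(x=1, acc=5040)
            -> return 5040
          -> return 5040
        -> return 5040
      -> return 5040
    -> return 5040
  -> return 5040
-> return 5040

Final answer: 5040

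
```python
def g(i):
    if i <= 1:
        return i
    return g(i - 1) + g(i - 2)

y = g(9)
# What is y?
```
Call trace (a repeated sub-call is expanded the first time; later identical calls just restate its return value):
g(i=9)
  g(i=8)
    g(i=7)
      g(i=6)
        g(i=5)
          g(i=4)
            g(i=3)
              g(i=2)
                g(i=1)
                -> return 1
                g(i=0)
                -> return 0
              -> return 1
              g(i=1)
              -> return 1
            -> return 2
            g(i=2) -> return 1  (same call as traced above)
          -> return 3
          g(i=3) -> return 2  (same call as traced above)
        -> return 5
        g(i=4) -> return 3  (same call as traced above)
      -> return 8
      g(i=5) -> return 5  (same call as traced above)
    -> return 13
    g(i=6) -> return 8  (same call as traced above)
  -> return 21
  g(i=7) -> return 13  (same call as traced above)
-> return 34

Final answer: 34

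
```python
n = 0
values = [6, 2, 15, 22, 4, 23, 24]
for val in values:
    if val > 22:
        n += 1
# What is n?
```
Trace:
  n=0
  n=0, val=6
  n=0, val=2
  n=0, val=15
  n=0, val=22
  n=0, val=4
  n=1, val=23
  n=2, val=24

Final answer: 2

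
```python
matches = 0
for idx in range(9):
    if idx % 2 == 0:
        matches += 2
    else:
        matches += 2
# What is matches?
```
Trace:
  matches=0
  matches=2, idx=0
  matches=4, idx=1
  matches=6, idx=2
  matches=8, idx=3
  matches=10, idx=4
  matches=12, idx=5
  matches=14, idx=6
  matches=16, idx=7
  matches=18, idx=8

Final answer: 18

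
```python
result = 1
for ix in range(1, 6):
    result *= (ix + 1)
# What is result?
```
Trace:
  result=1
  result=2, ix=1
  result=6, ix=2
  result=24, ix=3
  result=120, ix=4
  result=720, ix=5

Final answer: 720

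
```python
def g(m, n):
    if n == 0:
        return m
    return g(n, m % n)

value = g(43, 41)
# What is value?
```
Call trace:
g(m=43, n=41)
  g(m=41, n=2)
    g(m=2, n=1)
      g(m=1, n=0)
      -> return 1
    -> return 1
  -> return 1
-> return 1

Final answer: 1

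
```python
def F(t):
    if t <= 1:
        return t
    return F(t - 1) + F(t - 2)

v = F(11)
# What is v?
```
Call trace (a repeated sub-call is expanded the first time; later identical calls just restate its return value):
F(t=11)
  F(t=10)
    F(t=9)
      F(t=8)
        F(t=7)
          F(t=6)
            F(t=5)
              F(t=4)
                F(t=3)
                  F(t=2)
                    F(t=1)
                    -> return 1
                    F(t=0)
                    -> return 0
                  -> return 1
                  F(t=1)
                  -> return 1
                -> return 2
                F(t=2) -> return 1  (same call as traced above)
              -> return 3
              F(t=3) -> return 2  (same call as traced above)
            -> return 5
            F(t=4) -> return 3  (same call as traced above)
          -> return 8
          F(t=5) -> return 5  (same call as traced above)
        -> return 13
        F(t=6) -> return 8  (same call as traced above)
      -> return 21
      F(t=7) -> return 13  (same call as traced above)
    -> return 34
    F(t=8) -> return 21  (same call as traced above)
  -> return 55
  F(t=9) -> return 34  (same call as traced above)
-> return 89

Final answer: 89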